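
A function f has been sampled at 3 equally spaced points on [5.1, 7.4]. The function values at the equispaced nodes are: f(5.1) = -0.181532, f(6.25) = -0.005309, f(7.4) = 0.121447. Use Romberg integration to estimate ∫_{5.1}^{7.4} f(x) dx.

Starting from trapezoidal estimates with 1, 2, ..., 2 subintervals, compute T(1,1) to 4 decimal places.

T(0,0) (trapezoid, 1 panel, h=2.3000): -0.069098
T(1,0) (trapezoid, 2 panels, h=1.1500): -0.040654
T(1,1) = -0.040654 + (-0.040654 − (-0.069098))/3 = -0.031173

-0.0312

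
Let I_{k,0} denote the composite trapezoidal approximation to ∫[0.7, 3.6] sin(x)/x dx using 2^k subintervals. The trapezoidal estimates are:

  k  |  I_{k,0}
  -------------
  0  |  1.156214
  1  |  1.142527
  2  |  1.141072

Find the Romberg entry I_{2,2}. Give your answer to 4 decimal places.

1.1408

Richardson extrapolation on the trapezoidal column (denominator 4−1=3):
I_{1,1} = 1.142527 + (1.142527 − 1.156214)/3 = 1.137965
I_{2,1} = (4·1.141072 − 1.142527) / 3 = 1.140587
I_{2,2} = 1.140587 + (1.140587 − 1.137965)/15 = 1.140762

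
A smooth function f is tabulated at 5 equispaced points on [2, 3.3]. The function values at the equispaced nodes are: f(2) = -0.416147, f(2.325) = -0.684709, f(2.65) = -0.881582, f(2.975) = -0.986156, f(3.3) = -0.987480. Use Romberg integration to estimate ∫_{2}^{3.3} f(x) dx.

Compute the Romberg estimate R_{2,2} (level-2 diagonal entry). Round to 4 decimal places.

R_{0,0} (trapezoid, 1 panel, h=1.3000): -0.912358
R_{1,0} (trapezoid, 2 panels, h=0.6500): -1.029207
R_{2,0} (trapezoid, 4 panels, h=0.3250): -1.057635
R_{1,1} = -1.029207 + (-1.029207 − (-0.912358))/3 = -1.068157
R_{2,1} = -1.057635 + (-1.057635 − (-1.029207))/3 = -1.067111
R_{2,2} = -1.067111 + (-1.067111 − (-1.068157))/15 = -1.067041

-1.0670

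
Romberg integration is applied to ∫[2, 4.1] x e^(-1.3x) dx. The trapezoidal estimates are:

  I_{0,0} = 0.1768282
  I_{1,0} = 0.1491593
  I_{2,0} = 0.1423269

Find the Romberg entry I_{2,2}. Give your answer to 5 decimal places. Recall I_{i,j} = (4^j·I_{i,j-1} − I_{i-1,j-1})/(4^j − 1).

Richardson extrapolation on the trapezoidal column (denominator 4−1=3):
I_{1,1} = (4·0.1491593 − 0.1768282) / 3 = 0.1399363
I_{2,1} = 0.1423269 + (0.1423269 − 0.1491593)/3 = 0.1400494
I_{2,2} = (16·0.1400494 − 0.1399363) / 15 = 0.1400569

0.14006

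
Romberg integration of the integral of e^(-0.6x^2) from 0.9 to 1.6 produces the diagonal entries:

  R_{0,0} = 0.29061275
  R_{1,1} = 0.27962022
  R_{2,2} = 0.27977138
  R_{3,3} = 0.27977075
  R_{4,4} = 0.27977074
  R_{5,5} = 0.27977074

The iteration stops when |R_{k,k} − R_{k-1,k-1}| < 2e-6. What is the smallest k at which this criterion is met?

k = 3

|R_{1,1} − R_{0,0}| = 0.01099253 ≥ 2e-6
|R_{2,2} − R_{1,1}| = 0.00015116 ≥ 2e-6
|R_{3,3} − R_{2,2}| = 0.00000063 < 2e-6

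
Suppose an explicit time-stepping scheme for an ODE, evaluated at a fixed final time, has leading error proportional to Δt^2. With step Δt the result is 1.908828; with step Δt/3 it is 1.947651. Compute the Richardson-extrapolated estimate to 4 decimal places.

1.9525

The leading error scales as Δt^2; refining by a factor of 3 reduces it by 3^2 = 9.
Extrapolated value = (9·A(Δt/3) − A(Δt)) / (9 − 1)
= (9·1.947651 − 1.908828) / 8
= 15.620031 / 8 = 1.952504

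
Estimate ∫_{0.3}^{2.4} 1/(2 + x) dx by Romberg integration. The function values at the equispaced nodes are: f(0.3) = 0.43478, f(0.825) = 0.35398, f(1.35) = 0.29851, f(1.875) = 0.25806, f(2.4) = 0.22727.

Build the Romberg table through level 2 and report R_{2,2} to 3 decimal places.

0.649

R_{0,0} (trapezoid, 1 panel, h=2.1000): 0.69515
R_{1,0} (trapezoid, 2 panels, h=1.0500): 0.66101
R_{2,0} (trapezoid, 4 panels, h=0.5250): 0.65183
R_{1,1} = 0.66101 + (0.66101 − 0.69515)/3 = 0.64963
R_{2,1} = 0.65183 + (0.65183 − 0.66101)/3 = 0.64877
R_{2,2} = 0.64877 + (0.64877 − 0.64963)/15 = 0.64871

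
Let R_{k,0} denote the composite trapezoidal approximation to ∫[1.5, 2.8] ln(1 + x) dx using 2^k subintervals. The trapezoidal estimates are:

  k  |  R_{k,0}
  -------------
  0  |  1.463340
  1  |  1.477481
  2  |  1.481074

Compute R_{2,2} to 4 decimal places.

R_{1,1} = 1.477481 + (1.477481 − 1.463340)/3 = 1.482195
R_{2,1} = 1.481074 + (1.481074 − 1.477481)/3 = 1.482272
R_{2,2} = (16·1.482272 − 1.482195) / 15 = 1.482277

1.4823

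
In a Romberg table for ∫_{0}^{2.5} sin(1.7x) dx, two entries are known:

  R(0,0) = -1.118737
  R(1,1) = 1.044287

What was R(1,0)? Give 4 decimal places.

0.5035

From R(1,1) = (4·R(1,0) − R(0,0))/3, solve for R(1,0):
4·R(1,0) = 3·1.044287 + (-1.118737) = 2.014124
R(1,0) = 0.503531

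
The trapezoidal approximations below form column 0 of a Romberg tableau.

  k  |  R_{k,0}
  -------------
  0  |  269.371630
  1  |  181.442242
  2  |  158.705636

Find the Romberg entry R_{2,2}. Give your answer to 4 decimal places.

Richardson extrapolation on the trapezoidal column (denominator 4−1=3):
R_{1,1} = 181.442242 + (181.442242 − 269.371630)/3 = 152.132446
R_{2,1} = (4·158.705636 − 181.442242) / 3 = 151.126767
R_{2,2} = (16·151.126767 − 152.132446) / 15 = 151.059722

151.0597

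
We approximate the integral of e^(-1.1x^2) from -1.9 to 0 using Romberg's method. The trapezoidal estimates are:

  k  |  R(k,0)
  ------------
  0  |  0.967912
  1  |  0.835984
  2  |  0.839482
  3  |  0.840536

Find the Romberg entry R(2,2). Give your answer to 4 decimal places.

0.8439

Richardson extrapolation on the trapezoidal column (denominator 4−1=3):
R(1,1) = (4·0.835984 − 0.967912) / 3 = 0.792008
R(2,1) = 0.839482 + (0.839482 − 0.835984)/3 = 0.840648
R(2,2) = 0.840648 + (0.840648 − 0.792008)/15 = 0.843891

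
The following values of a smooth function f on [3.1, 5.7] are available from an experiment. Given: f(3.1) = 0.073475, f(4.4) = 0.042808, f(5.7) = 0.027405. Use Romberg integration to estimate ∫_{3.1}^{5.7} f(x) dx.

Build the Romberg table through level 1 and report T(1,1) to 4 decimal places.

0.1179

T(0,0) (trapezoid, 1 panel, h=2.6000): 0.131144
T(1,0) (trapezoid, 2 panels, h=1.3000): 0.121222
T(1,1) = 0.121222 + (0.121222 − 0.131144)/3 = 0.117915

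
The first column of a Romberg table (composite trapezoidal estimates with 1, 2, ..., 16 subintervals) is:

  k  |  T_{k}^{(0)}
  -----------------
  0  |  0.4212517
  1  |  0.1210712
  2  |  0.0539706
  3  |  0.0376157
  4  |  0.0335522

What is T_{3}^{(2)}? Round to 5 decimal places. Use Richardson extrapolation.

0.03220

T_{2}^{(1)} = 0.0539706 + (0.0539706 − 0.1210712)/3 = 0.0316037
T_{3}^{(1)} = (4·0.0376157 − 0.0539706) / 3 = 0.0321641
T_{3}^{(2)} = (16·0.0321641 − 0.0316037) / 15 = 0.0322015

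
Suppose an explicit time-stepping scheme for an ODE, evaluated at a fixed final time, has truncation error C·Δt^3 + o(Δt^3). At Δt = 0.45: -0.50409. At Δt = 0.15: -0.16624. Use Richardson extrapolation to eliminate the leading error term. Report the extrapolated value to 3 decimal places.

-0.153

The leading error scales as Δt^3; refining by a factor of 3 reduces it by 3^3 = 27.
Extrapolated value = (27·A(Δt/3) − A(Δt)) / (27 − 1)
= (27·(-0.16624) − (-0.50409)) / 26
= -3.98439 / 26 = -0.15325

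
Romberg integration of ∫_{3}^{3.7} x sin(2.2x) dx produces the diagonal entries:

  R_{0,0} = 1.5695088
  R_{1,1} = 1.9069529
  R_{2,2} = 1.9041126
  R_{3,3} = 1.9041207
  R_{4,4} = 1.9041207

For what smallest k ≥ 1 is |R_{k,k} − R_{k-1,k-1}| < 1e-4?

|R_{1,1} − R_{0,0}| = 0.3374441 ≥ 1e-4
|R_{2,2} − R_{1,1}| = 0.0028403 ≥ 1e-4
|R_{3,3} − R_{2,2}| = 0.0000081 < 1e-4

k = 3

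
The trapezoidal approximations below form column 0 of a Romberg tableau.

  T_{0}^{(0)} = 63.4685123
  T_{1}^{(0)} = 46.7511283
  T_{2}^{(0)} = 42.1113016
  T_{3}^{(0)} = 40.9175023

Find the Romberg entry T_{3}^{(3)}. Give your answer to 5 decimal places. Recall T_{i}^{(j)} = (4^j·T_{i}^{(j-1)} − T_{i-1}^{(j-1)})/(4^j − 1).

T_{1}^{(1)} = (4·46.7511283 − 63.4685123) / 3 = 41.1786670
T_{2}^{(1)} = 42.1113016 + (42.1113016 − 46.7511283)/3 = 40.5646927
T_{3}^{(1)} = (4·40.9175023 − 42.1113016) / 3 = 40.5195692
T_{2}^{(2)} = (16·40.5646927 − 41.1786670) / 15 = 40.5237611
T_{3}^{(2)} = 40.5195692 + (40.5195692 − 40.5646927)/15 = 40.5165610
T_{3}^{(3)} = 40.5165610 + (40.5165610 − 40.5237611)/63 = 40.5164467
(Column j=1 coincides with Simpson's rule on the same nodes.)

40.51645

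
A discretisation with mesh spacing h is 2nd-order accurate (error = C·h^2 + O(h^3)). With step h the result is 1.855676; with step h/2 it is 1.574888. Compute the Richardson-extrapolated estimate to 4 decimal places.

Extrapolated value = (4·A(h/2) − A(h)) / (4 − 1)
= (4·1.574888 − 1.855676) / 3
= 4.443876 / 3 = 1.481292

1.4813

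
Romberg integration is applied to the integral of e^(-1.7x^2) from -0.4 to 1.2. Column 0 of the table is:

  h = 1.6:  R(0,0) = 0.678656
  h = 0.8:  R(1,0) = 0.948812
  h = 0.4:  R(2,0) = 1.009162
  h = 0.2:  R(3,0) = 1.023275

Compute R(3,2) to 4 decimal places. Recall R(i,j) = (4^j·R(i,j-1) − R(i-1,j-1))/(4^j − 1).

R(2,1) = 1.009162 + (1.009162 − 0.948812)/3 = 1.029279
R(3,1) = 1.023275 + (1.023275 − 1.009162)/3 = 1.027979
R(3,2) = (16·1.027979 − 1.029279) / 15 = 1.027892

1.0279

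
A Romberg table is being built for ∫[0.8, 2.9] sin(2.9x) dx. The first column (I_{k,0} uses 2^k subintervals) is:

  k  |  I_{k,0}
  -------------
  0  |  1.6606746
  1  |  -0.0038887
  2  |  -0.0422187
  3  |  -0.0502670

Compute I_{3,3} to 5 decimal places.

-0.05331

I_{1,1} = (4·(-0.0038887) − 1.6606746) / 3 = -0.5587431
I_{2,1} = -0.0422187 + (-0.0422187 − (-0.0038887))/3 = -0.0549954
I_{3,1} = (4·(-0.0502670) − (-0.0422187)) / 3 = -0.0529498
I_{2,2} = -0.0549954 + (-0.0549954 − (-0.5587431))/15 = -0.0214122
I_{3,2} = -0.0529498 + (-0.0529498 − (-0.0549954))/15 = -0.0528134
I_{3,3} = -0.0528134 + (-0.0528134 − (-0.0214122))/63 = -0.0533118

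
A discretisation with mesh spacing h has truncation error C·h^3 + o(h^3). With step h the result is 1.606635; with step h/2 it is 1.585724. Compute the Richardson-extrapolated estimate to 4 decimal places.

1.5827

Extrapolated value = (8·A(h/2) − A(h)) / (8 − 1)
= (8·1.585724 − 1.606635) / 7
= 11.079157 / 7 = 1.582737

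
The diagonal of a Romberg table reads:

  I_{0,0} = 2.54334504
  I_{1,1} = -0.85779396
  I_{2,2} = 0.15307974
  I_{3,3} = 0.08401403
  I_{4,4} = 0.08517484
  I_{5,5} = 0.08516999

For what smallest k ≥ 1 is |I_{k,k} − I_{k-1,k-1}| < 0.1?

|I_{1,1} − I_{0,0}| = 3.40113900 ≥ 0.1
|I_{2,2} − I_{1,1}| = 1.01087370 ≥ 0.1
|I_{3,3} − I_{2,2}| = 0.06906571 < 0.1

k = 3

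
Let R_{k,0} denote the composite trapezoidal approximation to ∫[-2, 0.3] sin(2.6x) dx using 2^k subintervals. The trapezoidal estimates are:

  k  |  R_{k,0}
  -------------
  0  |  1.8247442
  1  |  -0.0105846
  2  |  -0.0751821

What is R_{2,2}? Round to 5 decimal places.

Richardson extrapolation on the trapezoidal column (denominator 4−1=3):
R_{1,1} = (4·(-0.0105846) − 1.8247442) / 3 = -0.6223609
R_{2,1} = -0.0751821 + (-0.0751821 − (-0.0105846))/3 = -0.0967146
R_{2,2} = (16·(-0.0967146) − (-0.6223609)) / 15 = -0.0616715

-0.06167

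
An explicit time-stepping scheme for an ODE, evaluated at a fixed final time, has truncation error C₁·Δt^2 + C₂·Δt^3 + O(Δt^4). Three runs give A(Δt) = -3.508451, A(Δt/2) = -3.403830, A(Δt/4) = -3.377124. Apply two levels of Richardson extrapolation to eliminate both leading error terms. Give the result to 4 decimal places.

-3.3681

First eliminate the Δt^2 term (factor 2^2 = 4):
  B₁ = (4·(-3.403830) − (-3.508451))/3 = -3.368956
  B₂ = (4·(-3.377124) − (-3.403830))/3 = -3.368222
Then eliminate the Δt^3 term (factor 2^3 = 8):
  (8·(-3.368222) − (-3.368956))/7 = -3.368117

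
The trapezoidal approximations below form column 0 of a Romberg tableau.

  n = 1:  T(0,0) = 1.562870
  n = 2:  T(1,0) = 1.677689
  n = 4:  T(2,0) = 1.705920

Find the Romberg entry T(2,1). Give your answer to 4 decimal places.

T(2,1) = 1.705920 + (1.705920 − 1.677689)/3 = 1.715330

1.7153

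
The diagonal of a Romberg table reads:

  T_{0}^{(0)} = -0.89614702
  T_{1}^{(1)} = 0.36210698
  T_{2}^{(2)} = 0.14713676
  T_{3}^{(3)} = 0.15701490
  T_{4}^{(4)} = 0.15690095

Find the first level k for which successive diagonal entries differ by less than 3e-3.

|T_{1}^{(1)} − T_{0}^{(0)}| = 1.25825400 ≥ 3e-3
|T_{2}^{(2)} − T_{1}^{(1)}| = 0.21497022 ≥ 3e-3
|T_{3}^{(3)} − T_{2}^{(2)}| = 0.00987814 ≥ 3e-3
|T_{4}^{(4)} − T_{3}^{(3)}| = 0.00011395 < 3e-3

k = 4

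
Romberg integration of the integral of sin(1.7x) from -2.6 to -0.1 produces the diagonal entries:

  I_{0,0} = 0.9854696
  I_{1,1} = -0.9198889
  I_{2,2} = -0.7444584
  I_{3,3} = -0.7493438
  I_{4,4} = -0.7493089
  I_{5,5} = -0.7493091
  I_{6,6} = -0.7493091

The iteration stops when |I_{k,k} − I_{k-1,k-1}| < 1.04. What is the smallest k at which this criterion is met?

k = 2

|I_{1,1} − I_{0,0}| = 1.9053585 ≥ 1.04
|I_{2,2} − I_{1,1}| = 0.1754305 < 1.04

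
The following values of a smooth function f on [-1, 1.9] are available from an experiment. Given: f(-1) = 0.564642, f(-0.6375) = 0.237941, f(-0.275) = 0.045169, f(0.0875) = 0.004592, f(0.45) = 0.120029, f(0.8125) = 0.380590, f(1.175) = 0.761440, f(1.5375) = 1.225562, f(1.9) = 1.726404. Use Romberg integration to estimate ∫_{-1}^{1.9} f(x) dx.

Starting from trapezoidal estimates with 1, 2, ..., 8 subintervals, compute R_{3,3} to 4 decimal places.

1.3945

R_{0,0} (trapezoid, 1 panel, h=2.9000): 3.322017
R_{1,0} (trapezoid, 2 panels, h=1.4500): 1.835050
R_{2,0} (trapezoid, 4 panels, h=0.7250): 1.502317
R_{3,0} (trapezoid, 8 panels, h=0.3625): 1.421307
R_{1,1} = 1.835050 + (1.835050 − 3.322017)/3 = 1.339394
R_{2,1} = 1.502317 + (1.502317 − 1.835050)/3 = 1.391406
R_{3,1} = 1.421307 + (1.421307 − 1.502317)/3 = 1.394304
R_{2,2} = 1.391406 + (1.391406 − 1.339394)/15 = 1.394873
R_{3,2} = 1.394304 + (1.394304 − 1.391406)/15 = 1.394497
R_{3,3} = 1.394497 + (1.394497 − 1.394873)/63 = 1.394491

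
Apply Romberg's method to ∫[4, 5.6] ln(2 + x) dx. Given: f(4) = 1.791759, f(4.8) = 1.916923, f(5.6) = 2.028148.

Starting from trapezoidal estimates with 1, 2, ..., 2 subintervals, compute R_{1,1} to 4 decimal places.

3.0634

R_{0,0} (trapezoid, 1 panel, h=1.6000): 3.055926
R_{1,0} (trapezoid, 2 panels, h=0.8000): 3.061501
R_{1,1} = 3.061501 + (3.061501 − 3.055926)/3 = 3.063359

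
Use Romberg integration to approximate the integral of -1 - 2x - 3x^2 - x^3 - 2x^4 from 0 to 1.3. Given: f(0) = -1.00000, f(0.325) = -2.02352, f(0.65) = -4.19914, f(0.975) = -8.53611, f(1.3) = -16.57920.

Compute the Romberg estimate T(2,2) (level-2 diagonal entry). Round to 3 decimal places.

T(0,0) (trapezoid, 1 panel, h=1.3000): -11.42648
T(1,0) (trapezoid, 2 panels, h=0.6500): -8.44268
T(2,0) (trapezoid, 4 panels, h=0.3250): -7.65322
T(1,1) = -8.44268 + (-8.44268 − (-11.42648))/3 = -7.44808
T(2,1) = -7.65322 + (-7.65322 − (-8.44268))/3 = -7.39007
T(2,2) = -7.39007 + (-7.39007 − (-7.44808))/15 = -7.38620

-7.386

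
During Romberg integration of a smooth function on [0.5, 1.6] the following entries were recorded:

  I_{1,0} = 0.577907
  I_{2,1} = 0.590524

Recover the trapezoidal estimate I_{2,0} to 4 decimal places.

0.5874

From I_{2,1} = (4·I_{2,0} − I_{1,0})/3, solve for I_{2,0}:
4·I_{2,0} = 3·0.590524 + 0.577907 = 2.349479
I_{2,0} = 0.587370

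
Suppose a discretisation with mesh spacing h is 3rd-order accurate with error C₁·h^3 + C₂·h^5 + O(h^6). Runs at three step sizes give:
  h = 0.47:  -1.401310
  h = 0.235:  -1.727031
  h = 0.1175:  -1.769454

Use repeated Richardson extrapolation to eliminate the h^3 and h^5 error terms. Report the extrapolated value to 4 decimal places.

-1.7756

First eliminate the h^3 term (factor 2^3 = 8):
  B₁ = (8·(-1.727031) − (-1.401310))/7 = -1.773563
  B₂ = (8·(-1.769454) − (-1.727031))/7 = -1.775514
Then eliminate the h^5 term (factor 2^5 = 32):
  (32·(-1.775514) − (-1.773563))/31 = -1.775577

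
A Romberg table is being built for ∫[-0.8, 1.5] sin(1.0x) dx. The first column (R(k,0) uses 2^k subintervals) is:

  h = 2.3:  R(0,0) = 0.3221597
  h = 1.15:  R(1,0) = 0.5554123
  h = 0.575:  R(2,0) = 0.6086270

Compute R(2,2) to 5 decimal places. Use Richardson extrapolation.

0.62591

Richardson extrapolation on the trapezoidal column (denominator 4−1=3):
R(1,1) = 0.5554123 + (0.5554123 − 0.3221597)/3 = 0.6331632
R(2,1) = 0.6086270 + (0.6086270 − 0.5554123)/3 = 0.6263652
R(2,2) = 0.6263652 + (0.6263652 − 0.6331632)/15 = 0.6259120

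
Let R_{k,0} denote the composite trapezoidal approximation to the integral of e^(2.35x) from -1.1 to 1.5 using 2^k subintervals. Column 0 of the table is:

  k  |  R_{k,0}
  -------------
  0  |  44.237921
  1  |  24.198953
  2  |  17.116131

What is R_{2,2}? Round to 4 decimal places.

14.5709

Richardson extrapolation on the trapezoidal column (denominator 4−1=3):
R_{1,1} = 24.198953 + (24.198953 − 44.237921)/3 = 17.519297
R_{2,1} = 17.116131 + (17.116131 − 24.198953)/3 = 14.755190
R_{2,2} = (16·14.755190 − 17.519297) / 15 = 14.570916
(Column j=1 coincides with Simpson's rule on the same nodes.)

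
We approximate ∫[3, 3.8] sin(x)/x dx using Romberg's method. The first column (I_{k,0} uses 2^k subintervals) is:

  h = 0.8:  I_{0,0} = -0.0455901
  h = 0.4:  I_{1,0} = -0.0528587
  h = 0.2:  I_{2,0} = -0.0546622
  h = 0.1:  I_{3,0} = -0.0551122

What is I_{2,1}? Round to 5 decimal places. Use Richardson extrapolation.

-0.05526

Richardson extrapolation on the trapezoidal column (denominator 4−1=3):
I_{2,1} = -0.0546622 + (-0.0546622 − (-0.0528587))/3 = -0.0552634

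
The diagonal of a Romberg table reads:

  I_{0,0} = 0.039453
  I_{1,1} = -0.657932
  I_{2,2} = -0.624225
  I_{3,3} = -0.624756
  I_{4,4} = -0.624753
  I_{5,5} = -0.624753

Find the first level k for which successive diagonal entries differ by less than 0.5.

k = 2

|I_{1,1} − I_{0,0}| = 0.697385 ≥ 0.5
|I_{2,2} − I_{1,1}| = 0.033707 < 0.5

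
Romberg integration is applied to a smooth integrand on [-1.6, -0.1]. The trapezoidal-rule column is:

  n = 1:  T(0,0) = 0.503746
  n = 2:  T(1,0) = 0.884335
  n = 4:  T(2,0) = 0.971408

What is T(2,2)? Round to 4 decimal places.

Richardson extrapolation on the trapezoidal column (denominator 4−1=3):
T(1,1) = (4·0.884335 − 0.503746) / 3 = 1.011198
T(2,1) = (4·0.971408 − 0.884335) / 3 = 1.000432
T(2,2) = 1.000432 + (1.000432 − 1.011198)/15 = 0.999714

0.9997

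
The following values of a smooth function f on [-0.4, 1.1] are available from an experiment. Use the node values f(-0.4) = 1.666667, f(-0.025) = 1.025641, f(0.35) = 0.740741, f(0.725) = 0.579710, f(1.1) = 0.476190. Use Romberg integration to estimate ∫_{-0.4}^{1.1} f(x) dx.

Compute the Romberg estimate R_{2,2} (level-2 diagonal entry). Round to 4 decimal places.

R_{0,0} (trapezoid, 1 panel, h=1.5000): 1.607143
R_{1,0} (trapezoid, 2 panels, h=0.7500): 1.359127
R_{2,0} (trapezoid, 4 panels, h=0.3750): 1.281570
R_{1,1} = 1.359127 + (1.359127 − 1.607143)/3 = 1.276455
R_{2,1} = 1.281570 + (1.281570 − 1.359127)/3 = 1.255718
R_{2,2} = 1.255718 + (1.255718 − 1.276455)/15 = 1.254336

1.2543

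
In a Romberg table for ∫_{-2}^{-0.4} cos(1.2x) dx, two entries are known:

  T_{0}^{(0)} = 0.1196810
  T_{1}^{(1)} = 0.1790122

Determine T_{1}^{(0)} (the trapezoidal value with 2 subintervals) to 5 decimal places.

0.16418

From T_{1}^{(1)} = (4·T_{1}^{(0)} − T_{0}^{(0)})/3, solve for T_{1}^{(0)}:
4·T_{1}^{(0)} = 3·0.1790122 + 0.1196810 = 0.6567176
T_{1}^{(0)} = 0.1641794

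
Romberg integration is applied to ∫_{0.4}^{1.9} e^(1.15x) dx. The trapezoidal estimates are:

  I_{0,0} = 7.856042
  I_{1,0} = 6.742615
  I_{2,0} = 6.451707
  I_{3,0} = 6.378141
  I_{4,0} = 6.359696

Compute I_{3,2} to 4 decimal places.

6.3535

Richardson extrapolation on the trapezoidal column (denominator 4−1=3):
I_{2,1} = (4·6.451707 − 6.742615) / 3 = 6.354738
I_{3,1} = (4·6.378141 − 6.451707) / 3 = 6.353619
I_{3,2} = 6.353619 + (6.353619 − 6.354738)/15 = 6.353544
(Column j=1 coincides with Simpson's rule on the same nodes.)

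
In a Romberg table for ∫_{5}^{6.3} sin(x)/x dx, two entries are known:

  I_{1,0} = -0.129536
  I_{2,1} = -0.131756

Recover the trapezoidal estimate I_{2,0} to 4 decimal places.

From I_{2,1} = (4·I_{2,0} − I_{1,0})/3, solve for I_{2,0}:
4·I_{2,0} = 3·(-0.131756) + (-0.129536) = -0.524804
I_{2,0} = -0.131201

-0.1312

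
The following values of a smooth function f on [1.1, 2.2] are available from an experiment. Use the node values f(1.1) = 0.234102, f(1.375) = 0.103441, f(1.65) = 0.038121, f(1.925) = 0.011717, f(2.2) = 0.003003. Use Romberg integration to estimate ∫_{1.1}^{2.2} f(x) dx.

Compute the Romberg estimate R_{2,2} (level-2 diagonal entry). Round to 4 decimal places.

R_{0,0} (trapezoid, 1 panel, h=1.1000): 0.130408
R_{1,0} (trapezoid, 2 panels, h=0.5500): 0.086170
R_{2,0} (trapezoid, 4 panels, h=0.2750): 0.074754
R_{1,1} = 0.086170 + (0.086170 − 0.130408)/3 = 0.071424
R_{2,1} = 0.074754 + (0.074754 − 0.086170)/3 = 0.070949
R_{2,2} = 0.070949 + (0.070949 − 0.071424)/15 = 0.070917

0.0709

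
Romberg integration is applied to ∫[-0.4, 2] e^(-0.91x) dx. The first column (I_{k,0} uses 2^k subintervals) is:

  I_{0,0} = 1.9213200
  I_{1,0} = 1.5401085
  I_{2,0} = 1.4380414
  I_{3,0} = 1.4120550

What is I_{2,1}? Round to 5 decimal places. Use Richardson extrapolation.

1.40402

Richardson extrapolation on the trapezoidal column (denominator 4−1=3):
I_{2,1} = (4·1.4380414 − 1.5401085) / 3 = 1.4040190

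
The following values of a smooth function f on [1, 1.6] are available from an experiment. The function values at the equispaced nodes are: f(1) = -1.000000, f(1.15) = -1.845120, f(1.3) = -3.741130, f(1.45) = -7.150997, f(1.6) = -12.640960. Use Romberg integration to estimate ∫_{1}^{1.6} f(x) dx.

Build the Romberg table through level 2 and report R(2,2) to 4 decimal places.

-2.8550

R(0,0) (trapezoid, 1 panel, h=0.6000): -4.092288
R(1,0) (trapezoid, 2 panels, h=0.3000): -3.168483
R(2,0) (trapezoid, 4 panels, h=0.1500): -2.933659
R(1,1) = -3.168483 + (-3.168483 − (-4.092288))/3 = -2.860548
R(2,1) = -2.933659 + (-2.933659 − (-3.168483))/3 = -2.855384
R(2,2) = -2.855384 + (-2.855384 − (-2.860548))/15 = -2.855040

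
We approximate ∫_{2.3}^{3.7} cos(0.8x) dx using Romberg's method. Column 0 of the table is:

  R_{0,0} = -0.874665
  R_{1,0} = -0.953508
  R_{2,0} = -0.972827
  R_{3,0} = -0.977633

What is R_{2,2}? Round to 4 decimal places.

-0.9792

Richardson extrapolation on the trapezoidal column (denominator 4−1=3):
R_{1,1} = -0.953508 + (-0.953508 − (-0.874665))/3 = -0.979789
R_{2,1} = (4·(-0.972827) − (-0.953508)) / 3 = -0.979267
R_{2,2} = -0.979267 + (-0.979267 − (-0.979789))/15 = -0.979232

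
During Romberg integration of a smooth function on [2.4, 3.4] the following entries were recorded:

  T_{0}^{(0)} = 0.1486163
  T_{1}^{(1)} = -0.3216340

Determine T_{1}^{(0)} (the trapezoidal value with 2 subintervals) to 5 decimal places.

From T_{1}^{(1)} = (4·T_{1}^{(0)} − T_{0}^{(0)})/3, solve for T_{1}^{(0)}:
4·T_{1}^{(0)} = 3·(-0.3216340) + 0.1486163 = -0.8162857
T_{1}^{(0)} = -0.2040714

-0.20407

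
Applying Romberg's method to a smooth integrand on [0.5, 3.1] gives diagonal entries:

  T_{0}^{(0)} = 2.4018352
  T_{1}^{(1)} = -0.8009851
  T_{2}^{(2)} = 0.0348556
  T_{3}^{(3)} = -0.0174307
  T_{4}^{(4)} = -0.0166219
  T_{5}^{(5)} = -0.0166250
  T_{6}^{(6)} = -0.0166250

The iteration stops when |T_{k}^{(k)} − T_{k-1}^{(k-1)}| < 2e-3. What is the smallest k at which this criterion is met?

k = 4

|T_{1}^{(1)} − T_{0}^{(0)}| = 3.2028203 ≥ 2e-3
|T_{2}^{(2)} − T_{1}^{(1)}| = 0.8358407 ≥ 2e-3
|T_{3}^{(3)} − T_{2}^{(2)}| = 0.0522863 ≥ 2e-3
|T_{4}^{(4)} − T_{3}^{(3)}| = 0.0008088 < 2e-3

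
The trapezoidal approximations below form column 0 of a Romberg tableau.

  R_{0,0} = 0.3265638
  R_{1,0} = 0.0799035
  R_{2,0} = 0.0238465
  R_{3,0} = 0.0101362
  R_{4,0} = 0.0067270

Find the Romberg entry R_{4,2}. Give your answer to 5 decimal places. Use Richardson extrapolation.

0.00559

Richardson extrapolation on the trapezoidal column (denominator 4−1=3):
R_{3,1} = (4·0.0101362 − 0.0238465) / 3 = 0.0055661
R_{4,1} = 0.0067270 + (0.0067270 − 0.0101362)/3 = 0.0055906
R_{4,2} = (16·0.0055906 − 0.0055661) / 15 = 0.0055922
(Column j=1 coincides with Simpson's rule on the same nodes.)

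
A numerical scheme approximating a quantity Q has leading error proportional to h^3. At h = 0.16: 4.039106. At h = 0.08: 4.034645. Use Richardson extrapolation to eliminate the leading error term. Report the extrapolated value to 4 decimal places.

4.0340

The leading error scales as h^3; refining by a factor of 2 reduces it by 2^3 = 8.
Extrapolated value = (8·A(h/2) − A(h)) / (8 − 1)
= (8·4.034645 − 4.039106) / 7
= 28.238054 / 7 = 4.034008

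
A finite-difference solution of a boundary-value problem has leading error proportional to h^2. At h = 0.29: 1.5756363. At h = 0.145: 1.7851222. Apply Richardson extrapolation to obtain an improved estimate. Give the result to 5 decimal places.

1.85495

Extrapolated value = (4·A(h/2) − A(h)) / (4 − 1)
= (4·1.7851222 − 1.5756363) / 3
= 5.5648525 / 3 = 1.8549508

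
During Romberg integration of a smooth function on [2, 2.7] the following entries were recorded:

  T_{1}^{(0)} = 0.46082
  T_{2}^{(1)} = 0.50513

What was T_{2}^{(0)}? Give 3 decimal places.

0.494

From T_{2}^{(1)} = (4·T_{2}^{(0)} − T_{1}^{(0)})/3, solve for T_{2}^{(0)}:
4·T_{2}^{(0)} = 3·0.50513 + 0.46082 = 1.97621
T_{2}^{(0)} = 0.49405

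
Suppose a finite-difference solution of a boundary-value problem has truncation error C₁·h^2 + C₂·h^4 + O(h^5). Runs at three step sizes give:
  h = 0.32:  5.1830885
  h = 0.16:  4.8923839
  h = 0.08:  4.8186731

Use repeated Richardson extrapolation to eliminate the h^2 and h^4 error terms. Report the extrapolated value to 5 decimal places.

First eliminate the h^2 term (factor 2^2 = 4):
  B₁ = (4·4.8923839 − 5.1830885)/3 = 4.7954824
  B₂ = (4·4.8186731 − 4.8923839)/3 = 4.7941028
Then eliminate the h^4 term (factor 2^4 = 16):
  (16·4.7941028 − 4.7954824)/15 = 4.7940108

4.79401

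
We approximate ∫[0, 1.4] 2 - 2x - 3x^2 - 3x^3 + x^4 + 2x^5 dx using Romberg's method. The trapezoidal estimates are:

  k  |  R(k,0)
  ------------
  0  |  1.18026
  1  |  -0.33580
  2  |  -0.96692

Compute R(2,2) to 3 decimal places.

-1.200

R(1,1) = (4·(-0.33580) − 1.18026) / 3 = -0.84115
R(2,1) = (4·(-0.96692) − (-0.33580)) / 3 = -1.17729
R(2,2) = -1.17729 + (-1.17729 − (-0.84115))/15 = -1.19970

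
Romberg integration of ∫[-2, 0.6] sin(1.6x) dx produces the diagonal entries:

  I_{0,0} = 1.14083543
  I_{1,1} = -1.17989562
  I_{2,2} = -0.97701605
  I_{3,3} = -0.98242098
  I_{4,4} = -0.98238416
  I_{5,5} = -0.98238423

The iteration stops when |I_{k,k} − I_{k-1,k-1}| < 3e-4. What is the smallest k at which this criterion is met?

|I_{1,1} − I_{0,0}| = 2.32073105 ≥ 3e-4
|I_{2,2} − I_{1,1}| = 0.20287957 ≥ 3e-4
|I_{3,3} − I_{2,2}| = 0.00540493 ≥ 3e-4
|I_{4,4} − I_{3,3}| = 0.00003682 < 3e-4

k = 4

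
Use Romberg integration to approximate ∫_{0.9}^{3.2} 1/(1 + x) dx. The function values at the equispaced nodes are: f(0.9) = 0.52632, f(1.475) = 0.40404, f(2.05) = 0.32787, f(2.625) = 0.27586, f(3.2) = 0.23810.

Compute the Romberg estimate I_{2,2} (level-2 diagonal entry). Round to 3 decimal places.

0.793

I_{0,0} (trapezoid, 1 panel, h=2.3000): 0.87908
I_{1,0} (trapezoid, 2 panels, h=1.1500): 0.81659
I_{2,0} (trapezoid, 4 panels, h=0.5750): 0.79924
I_{1,1} = 0.81659 + (0.81659 − 0.87908)/3 = 0.79576
I_{2,1} = 0.79924 + (0.79924 − 0.81659)/3 = 0.79346
I_{2,2} = 0.79346 + (0.79346 − 0.79576)/15 = 0.79331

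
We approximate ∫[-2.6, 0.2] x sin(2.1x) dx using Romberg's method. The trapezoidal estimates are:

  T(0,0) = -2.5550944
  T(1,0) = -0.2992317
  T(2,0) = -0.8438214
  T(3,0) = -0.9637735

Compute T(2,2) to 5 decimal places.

T(1,1) = (4·(-0.2992317) − (-2.5550944)) / 3 = 0.4527225
T(2,1) = -0.8438214 + (-0.8438214 − (-0.2992317))/3 = -1.0253513
T(2,2) = (16·(-1.0253513) − 0.4527225) / 15 = -1.1238896

-1.12389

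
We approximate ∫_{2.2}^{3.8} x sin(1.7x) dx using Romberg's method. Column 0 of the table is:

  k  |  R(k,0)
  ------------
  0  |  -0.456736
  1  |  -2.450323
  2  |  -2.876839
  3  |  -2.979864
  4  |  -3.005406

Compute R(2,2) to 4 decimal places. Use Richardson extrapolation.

-3.0126

Richardson extrapolation on the trapezoidal column (denominator 4−1=3):
R(1,1) = -2.450323 + (-2.450323 − (-0.456736))/3 = -3.114852
R(2,1) = -2.876839 + (-2.876839 − (-2.450323))/3 = -3.019011
R(2,2) = (16·(-3.019011) − (-3.114852)) / 15 = -3.012622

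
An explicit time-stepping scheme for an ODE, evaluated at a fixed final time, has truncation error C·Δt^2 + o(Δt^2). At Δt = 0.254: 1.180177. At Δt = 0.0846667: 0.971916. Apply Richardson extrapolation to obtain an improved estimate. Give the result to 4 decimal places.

0.9459

Extrapolated value = (9·A(Δt/3) − A(Δt)) / (9 − 1)
= (9·0.971916 − 1.180177) / 8
= 7.567067 / 8 = 0.945883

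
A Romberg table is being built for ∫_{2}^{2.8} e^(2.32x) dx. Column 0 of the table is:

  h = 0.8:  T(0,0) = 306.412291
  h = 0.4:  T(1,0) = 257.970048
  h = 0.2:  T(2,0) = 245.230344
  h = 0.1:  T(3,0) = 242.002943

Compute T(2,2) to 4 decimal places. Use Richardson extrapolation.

Richardson extrapolation on the trapezoidal column (denominator 4−1=3):
T(1,1) = (4·257.970048 − 306.412291) / 3 = 241.822634
T(2,1) = (4·245.230344 − 257.970048) / 3 = 240.983776
T(2,2) = (16·240.983776 − 241.822634) / 15 = 240.927852

240.9279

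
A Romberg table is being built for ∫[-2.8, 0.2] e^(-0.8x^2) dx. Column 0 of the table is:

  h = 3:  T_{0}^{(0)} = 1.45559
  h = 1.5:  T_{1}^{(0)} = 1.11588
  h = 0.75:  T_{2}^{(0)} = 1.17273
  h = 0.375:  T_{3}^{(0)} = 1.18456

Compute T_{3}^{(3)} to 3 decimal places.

T_{1}^{(1)} = (4·1.11588 − 1.45559) / 3 = 1.00264
T_{2}^{(1)} = 1.17273 + (1.17273 − 1.11588)/3 = 1.19168
T_{3}^{(1)} = 1.18456 + (1.18456 − 1.17273)/3 = 1.18850
T_{2}^{(2)} = (16·1.19168 − 1.00264) / 15 = 1.20428
T_{3}^{(2)} = 1.18850 + (1.18850 − 1.19168)/15 = 1.18829
T_{3}^{(3)} = 1.18829 + (1.18829 − 1.20428)/63 = 1.18804

1.188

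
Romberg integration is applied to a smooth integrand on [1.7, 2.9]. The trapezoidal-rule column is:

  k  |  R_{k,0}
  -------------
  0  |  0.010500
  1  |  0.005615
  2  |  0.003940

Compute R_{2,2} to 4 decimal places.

0.0033

Richardson extrapolation on the trapezoidal column (denominator 4−1=3):
R_{1,1} = 0.005615 + (0.005615 − 0.010500)/3 = 0.003987
R_{2,1} = (4·0.003940 − 0.005615) / 3 = 0.003382
R_{2,2} = (16·0.003382 − 0.003987) / 15 = 0.003342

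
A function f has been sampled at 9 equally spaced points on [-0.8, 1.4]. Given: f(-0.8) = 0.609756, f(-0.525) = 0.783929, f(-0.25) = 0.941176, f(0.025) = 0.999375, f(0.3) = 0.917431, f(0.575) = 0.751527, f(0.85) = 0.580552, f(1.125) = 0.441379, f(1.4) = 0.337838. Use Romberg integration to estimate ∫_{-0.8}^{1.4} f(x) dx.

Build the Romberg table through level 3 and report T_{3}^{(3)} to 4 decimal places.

T_{0}^{(0)} (trapezoid, 1 panel, h=2.2000): 1.042353
T_{1}^{(0)} (trapezoid, 2 panels, h=1.1000): 1.530351
T_{2}^{(0)} (trapezoid, 4 panels, h=0.5500): 1.602126
T_{3}^{(0)} (trapezoid, 8 panels, h=0.2750): 1.619521
T_{1}^{(1)} = 1.530351 + (1.530351 − 1.042353)/3 = 1.693017
T_{2}^{(1)} = 1.602126 + (1.602126 − 1.530351)/3 = 1.626051
T_{3}^{(1)} = 1.619521 + (1.619521 − 1.602126)/3 = 1.625319
T_{2}^{(2)} = 1.626051 + (1.626051 − 1.693017)/15 = 1.621587
T_{3}^{(2)} = 1.625319 + (1.625319 − 1.626051)/15 = 1.625270
T_{3}^{(3)} = 1.625270 + (1.625270 − 1.621587)/63 = 1.625328

1.6253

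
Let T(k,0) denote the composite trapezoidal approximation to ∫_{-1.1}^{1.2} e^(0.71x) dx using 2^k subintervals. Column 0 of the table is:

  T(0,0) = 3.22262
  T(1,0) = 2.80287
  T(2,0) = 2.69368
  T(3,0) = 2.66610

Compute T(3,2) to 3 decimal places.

T(2,1) = 2.69368 + (2.69368 − 2.80287)/3 = 2.65728
T(3,1) = 2.66610 + (2.66610 − 2.69368)/3 = 2.65691
T(3,2) = (16·2.65691 − 2.65728) / 15 = 2.65689

2.657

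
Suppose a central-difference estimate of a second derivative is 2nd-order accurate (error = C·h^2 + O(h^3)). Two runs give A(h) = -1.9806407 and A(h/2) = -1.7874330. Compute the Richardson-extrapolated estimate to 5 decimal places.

The leading error scales as h^2; refining by a factor of 2 reduces it by 2^2 = 4.
Extrapolated value = (4·A(h/2) − A(h)) / (4 − 1)
= (4·(-1.7874330) − (-1.9806407)) / 3
= -5.1690913 / 3 = -1.7230304

-1.72303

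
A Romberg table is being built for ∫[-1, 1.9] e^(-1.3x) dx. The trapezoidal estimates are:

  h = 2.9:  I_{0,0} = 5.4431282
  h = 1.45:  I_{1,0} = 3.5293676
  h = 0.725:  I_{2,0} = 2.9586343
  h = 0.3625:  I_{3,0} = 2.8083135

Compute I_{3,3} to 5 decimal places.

Richardson extrapolation on the trapezoidal column (denominator 4−1=3):
I_{1,1} = (4·3.5293676 − 5.4431282) / 3 = 2.8914474
I_{2,1} = 2.9586343 + (2.9586343 − 3.5293676)/3 = 2.7683899
I_{3,1} = (4·2.8083135 − 2.9586343) / 3 = 2.7582066
I_{2,2} = 2.7683899 + (2.7683899 − 2.8914474)/15 = 2.7601861
I_{3,2} = 2.7582066 + (2.7582066 − 2.7683899)/15 = 2.7575277
I_{3,3} = (64·2.7575277 − 2.7601861) / 63 = 2.7574855

2.75749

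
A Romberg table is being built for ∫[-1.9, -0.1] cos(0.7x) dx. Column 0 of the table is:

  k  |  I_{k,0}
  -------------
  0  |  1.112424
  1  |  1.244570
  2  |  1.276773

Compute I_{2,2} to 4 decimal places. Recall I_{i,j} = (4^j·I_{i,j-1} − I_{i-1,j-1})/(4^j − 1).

Richardson extrapolation on the trapezoidal column (denominator 4−1=3):
I_{1,1} = (4·1.244570 − 1.112424) / 3 = 1.288619
I_{2,1} = (4·1.276773 − 1.244570) / 3 = 1.287507
I_{2,2} = (16·1.287507 − 1.288619) / 15 = 1.287433

1.2874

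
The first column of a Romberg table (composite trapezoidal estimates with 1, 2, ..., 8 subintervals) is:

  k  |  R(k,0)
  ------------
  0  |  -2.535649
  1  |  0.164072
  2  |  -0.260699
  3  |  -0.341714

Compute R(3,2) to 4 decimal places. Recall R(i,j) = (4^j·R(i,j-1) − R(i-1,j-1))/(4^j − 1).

R(2,1) = -0.260699 + (-0.260699 − 0.164072)/3 = -0.402289
R(3,1) = -0.341714 + (-0.341714 − (-0.260699))/3 = -0.368719
R(3,2) = (16·(-0.368719) − (-0.402289)) / 15 = -0.366481
(Column j=1 coincides with Simpson's rule on the same nodes.)

-0.3665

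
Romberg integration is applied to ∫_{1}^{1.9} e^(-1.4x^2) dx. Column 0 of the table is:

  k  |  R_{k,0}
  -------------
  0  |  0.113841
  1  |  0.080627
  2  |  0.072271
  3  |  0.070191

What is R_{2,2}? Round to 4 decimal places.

Richardson extrapolation on the trapezoidal column (denominator 4−1=3):
R_{1,1} = 0.080627 + (0.080627 − 0.113841)/3 = 0.069556
R_{2,1} = (4·0.072271 − 0.080627) / 3 = 0.069486
R_{2,2} = (16·0.069486 − 0.069556) / 15 = 0.069481

0.0695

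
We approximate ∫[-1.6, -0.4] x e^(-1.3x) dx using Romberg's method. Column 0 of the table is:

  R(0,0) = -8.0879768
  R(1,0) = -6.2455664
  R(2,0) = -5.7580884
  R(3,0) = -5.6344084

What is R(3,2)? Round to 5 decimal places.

-5.59302

Richardson extrapolation on the trapezoidal column (denominator 4−1=3):
R(2,1) = -5.7580884 + (-5.7580884 − (-6.2455664))/3 = -5.5955957
R(3,1) = (4·(-5.6344084) − (-5.7580884)) / 3 = -5.5931817
R(3,2) = -5.5931817 + (-5.5931817 − (-5.5955957))/15 = -5.5930208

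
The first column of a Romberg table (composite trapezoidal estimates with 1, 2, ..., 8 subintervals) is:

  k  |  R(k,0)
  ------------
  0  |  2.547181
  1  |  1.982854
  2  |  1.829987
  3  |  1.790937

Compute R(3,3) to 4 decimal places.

Richardson extrapolation on the trapezoidal column (denominator 4−1=3):
R(1,1) = (4·1.982854 − 2.547181) / 3 = 1.794745
R(2,1) = 1.829987 + (1.829987 − 1.982854)/3 = 1.779031
R(3,1) = 1.790937 + (1.790937 − 1.829987)/3 = 1.777920
R(2,2) = 1.779031 + (1.779031 − 1.794745)/15 = 1.777983
R(3,2) = 1.777920 + (1.777920 − 1.779031)/15 = 1.777846
R(3,3) = 1.777846 + (1.777846 − 1.777983)/63 = 1.777844
(Column j=1 coincides with Simpson's rule on the same nodes.)

1.7778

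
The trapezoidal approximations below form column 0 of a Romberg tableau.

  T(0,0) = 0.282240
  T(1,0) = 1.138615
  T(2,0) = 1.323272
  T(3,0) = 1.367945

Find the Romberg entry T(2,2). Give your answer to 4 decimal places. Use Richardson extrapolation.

1.3822

T(1,1) = (4·1.138615 − 0.282240) / 3 = 1.424073
T(2,1) = (4·1.323272 − 1.138615) / 3 = 1.384824
T(2,2) = (16·1.384824 − 1.424073) / 15 = 1.382207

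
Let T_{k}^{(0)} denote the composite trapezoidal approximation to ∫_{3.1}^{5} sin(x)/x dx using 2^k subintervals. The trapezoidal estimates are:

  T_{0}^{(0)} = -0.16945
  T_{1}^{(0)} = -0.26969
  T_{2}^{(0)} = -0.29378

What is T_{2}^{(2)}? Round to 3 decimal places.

-0.302

Richardson extrapolation on the trapezoidal column (denominator 4−1=3):
T_{1}^{(1)} = (4·(-0.26969) − (-0.16945)) / 3 = -0.30310
T_{2}^{(1)} = -0.29378 + (-0.29378 − (-0.26969))/3 = -0.30181
T_{2}^{(2)} = (16·(-0.30181) − (-0.30310)) / 15 = -0.30172
(Column j=1 coincides with Simpson's rule on the same nodes.)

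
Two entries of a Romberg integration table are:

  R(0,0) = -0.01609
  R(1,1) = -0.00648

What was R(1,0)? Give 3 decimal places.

-0.009

From R(1,1) = (4·R(1,0) − R(0,0))/3, solve for R(1,0):
4·R(1,0) = 3·(-0.00648) + (-0.01609) = -0.03553
R(1,0) = -0.00888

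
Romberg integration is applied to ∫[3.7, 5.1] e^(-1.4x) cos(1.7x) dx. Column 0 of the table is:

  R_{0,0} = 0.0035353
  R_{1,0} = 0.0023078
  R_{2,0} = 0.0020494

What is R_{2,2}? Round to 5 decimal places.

0.00197

R_{1,1} = (4·0.0023078 − 0.0035353) / 3 = 0.0018986
R_{2,1} = (4·0.0020494 − 0.0023078) / 3 = 0.0019633
R_{2,2} = 0.0019633 + (0.0019633 − 0.0018986)/15 = 0.0019676
(Column j=1 coincides with Simpson's rule on the same nodes.)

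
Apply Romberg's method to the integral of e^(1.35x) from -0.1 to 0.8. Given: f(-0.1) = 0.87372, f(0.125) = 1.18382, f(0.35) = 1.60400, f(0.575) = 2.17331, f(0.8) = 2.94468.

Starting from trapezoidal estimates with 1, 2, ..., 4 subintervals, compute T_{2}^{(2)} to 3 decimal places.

T_{0}^{(0)} (trapezoid, 1 panel, h=0.9000): 1.71828
T_{1}^{(0)} (trapezoid, 2 panels, h=0.4500): 1.58094
T_{2}^{(0)} (trapezoid, 4 panels, h=0.2250): 1.54582
T_{1}^{(1)} = 1.58094 + (1.58094 − 1.71828)/3 = 1.53516
T_{2}^{(1)} = 1.54582 + (1.54582 − 1.58094)/3 = 1.53411
T_{2}^{(2)} = 1.53411 + (1.53411 − 1.53516)/15 = 1.53404

1.534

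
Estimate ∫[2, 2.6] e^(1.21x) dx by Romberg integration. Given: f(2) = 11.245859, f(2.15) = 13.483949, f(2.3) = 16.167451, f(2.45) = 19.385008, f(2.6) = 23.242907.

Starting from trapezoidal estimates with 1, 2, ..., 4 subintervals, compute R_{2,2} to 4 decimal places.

9.9149

R_{0,0} (trapezoid, 1 panel, h=0.6000): 10.346630
R_{1,0} (trapezoid, 2 panels, h=0.3000): 10.023550
R_{2,0} (trapezoid, 4 panels, h=0.1500): 9.942119
R_{1,1} = 10.023550 + (10.023550 − 10.346630)/3 = 9.915857
R_{2,1} = 9.942119 + (9.942119 − 10.023550)/3 = 9.914975
R_{2,2} = 9.914975 + (9.914975 − 9.915857)/15 = 9.914916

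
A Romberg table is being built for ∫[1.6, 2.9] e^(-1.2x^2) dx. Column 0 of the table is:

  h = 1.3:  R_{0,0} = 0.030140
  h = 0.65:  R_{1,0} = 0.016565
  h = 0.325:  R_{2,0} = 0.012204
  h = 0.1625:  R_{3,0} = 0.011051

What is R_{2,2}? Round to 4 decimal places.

R_{1,1} = (4·0.016565 − 0.030140) / 3 = 0.012040
R_{2,1} = 0.012204 + (0.012204 − 0.016565)/3 = 0.010750
R_{2,2} = 0.010750 + (0.010750 − 0.012040)/15 = 0.010664

0.0107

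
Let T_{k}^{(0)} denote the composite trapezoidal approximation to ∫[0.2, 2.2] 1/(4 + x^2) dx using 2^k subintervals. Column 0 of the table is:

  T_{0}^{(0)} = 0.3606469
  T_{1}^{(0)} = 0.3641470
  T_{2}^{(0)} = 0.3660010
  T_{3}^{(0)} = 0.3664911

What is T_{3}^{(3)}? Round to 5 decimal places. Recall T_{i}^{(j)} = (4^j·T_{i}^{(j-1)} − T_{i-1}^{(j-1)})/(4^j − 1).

T_{1}^{(1)} = (4·0.3641470 − 0.3606469) / 3 = 0.3653137
T_{2}^{(1)} = 0.3660010 + (0.3660010 − 0.3641470)/3 = 0.3666190
T_{3}^{(1)} = 0.3664911 + (0.3664911 − 0.3660010)/3 = 0.3666545
T_{2}^{(2)} = 0.3666190 + (0.3666190 − 0.3653137)/15 = 0.3667060
T_{3}^{(2)} = 0.3666545 + (0.3666545 − 0.3666190)/15 = 0.3666569
T_{3}^{(3)} = 0.3666569 + (0.3666569 − 0.3667060)/63 = 0.3666561
(Column j=1 coincides with Simpson's rule on the same nodes.)

0.36666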